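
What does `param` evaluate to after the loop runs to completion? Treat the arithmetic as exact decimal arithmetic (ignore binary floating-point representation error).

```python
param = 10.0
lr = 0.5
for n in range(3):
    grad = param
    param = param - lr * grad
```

Let's trace through this code step by step.

Initialize: param = 10.0
Initialize: lr = 0.5
Entering loop: for n in range(3):
After iteration 1: n = 0, param = 5.0, grad = 10.0
After iteration 2: n = 1, param = 2.5, grad = 5.0
After iteration 3: n = 2, param = 1.25, grad = 2.5
Loop ends.

Final answer: 1.25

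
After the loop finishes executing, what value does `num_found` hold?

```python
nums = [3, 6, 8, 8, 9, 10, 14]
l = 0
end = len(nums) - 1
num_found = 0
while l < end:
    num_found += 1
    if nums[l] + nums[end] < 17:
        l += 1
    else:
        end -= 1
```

Let's trace through this code step by step.

Initialize: nums = [3, 6, 8, 8, 9, 10, 14]
Initialize: l = 0
Initialize: end = 6
Initialize: num_found = 0
Entering loop: while l < end:
After iteration 1: l = 0, end = 5, num_found = 1
After iteration 2: l = 1, end = 5, num_found = 2
After iteration 3: l = 2, end = 5, num_found = 3
After iteration 4: l = 2, end = 4, num_found = 4
After iteration 5: l = 2, end = 3, num_found = 5
After iteration 6: l = 3, end = 3, num_found = 6
Loop ends.

Final answer: 6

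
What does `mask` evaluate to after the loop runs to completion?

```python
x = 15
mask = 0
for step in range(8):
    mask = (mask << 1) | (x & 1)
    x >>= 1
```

Let's trace through this code step by step.

Initialize: x = 15
Initialize: mask = 0
Entering loop: for step in range(8):
After iteration 1: step = 0, x = 7, mask = 1
After iteration 2: step = 1, x = 3, mask = 3
After iteration 3: step = 2, x = 1, mask = 7
After iteration 4: step = 3, x = 0, mask = 15
After iteration 5: step = 4, x = 0, mask = 30
After iteration 6: step = 5, x = 0, mask = 60
After iteration 7: step = 6, x = 0, mask = 120
After iteration 8: step = 7, x = 0, mask = 240
Loop ends.

Final answer: 240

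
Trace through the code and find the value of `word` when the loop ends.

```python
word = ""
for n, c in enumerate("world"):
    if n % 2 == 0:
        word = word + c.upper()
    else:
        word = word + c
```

Let's trace through this code step by step.

Initialize: word = ''
Entering loop: for n, c in enumerate("world"):
After iteration 1: n = 0, c = 'w', word = 'W'
After iteration 2: n = 1, c = 'o', word = 'Wo'
After iteration 3: n = 2, c = 'r', word = 'WoR'
After iteration 4: n = 3, c = 'l', word = 'WoRl'
After iteration 5: n = 4, c = 'd', word = 'WoRlD'
Loop ends.

Final answer: 'WoRlD'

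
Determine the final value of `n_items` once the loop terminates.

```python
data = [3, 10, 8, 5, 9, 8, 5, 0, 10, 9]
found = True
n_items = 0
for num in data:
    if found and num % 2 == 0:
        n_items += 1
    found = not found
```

Let's trace through this code step by step.

Initialize: data = [3, 10, 8, 5, 9, 8, 5, 0, 10, 9]
Initialize: found = True
Initialize: n_items = 0
Entering loop: for num in data:
After iteration 1: num = 3, found = False, n_items = 0
After iteration 2: num = 10, found = True, n_items = 0
After iteration 3: num = 8, found = False, n_items = 1
After iteration 4: num = 5, found = True, n_items = 1
After iteration 5: num = 9, found = False, n_items = 1
After iteration 6: num = 8, found = True, n_items = 1
After iteration 7: num = 5, found = False, n_items = 1
After iteration 8: num = 0, found = True, n_items = 1
After iteration 9: num = 10, found = False, n_items = 2
After iteration 10: num = 9, found = True, n_items = 2
Loop ends.

Final answer: 2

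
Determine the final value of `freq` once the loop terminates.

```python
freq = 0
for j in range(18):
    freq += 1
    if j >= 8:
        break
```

Let's trace through this code step by step.

Initialize: freq = 0
Entering loop: for j in range(18):
After iteration 1: j = 0, freq = 1
After iteration 2: j = 1, freq = 2
After iteration 3: j = 2, freq = 3
After iteration 4: j = 3, freq = 4
After iteration 5: j = 4, freq = 5
After iteration 6: j = 5, freq = 6
After iteration 7: j = 6, freq = 7
After iteration 8: j = 7, freq = 8
After iteration 9: j = 8, freq = 9
Loop ends.

Final answer: 9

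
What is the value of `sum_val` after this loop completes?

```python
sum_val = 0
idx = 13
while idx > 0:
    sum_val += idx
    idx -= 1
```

Let's trace through this code step by step.

Initialize: sum_val = 0
Initialize: idx = 13
Entering loop: while idx > 0:
After iteration 1: sum_val = 13, idx = 12
After iteration 2: sum_val = 25, idx = 11
After iteration 3: sum_val = 36, idx = 10
After iteration 4: sum_val = 46, idx = 9
After iteration 5: sum_val = 55, idx = 8
After iteration 6: sum_val = 63, idx = 7
After iteration 7: sum_val = 70, idx = 6
After iteration 8: sum_val = 76, idx = 5
After iteration 9: sum_val = 81, idx = 4
After iteration 10: sum_val = 85, idx = 3
After iteration 11: sum_val = 88, idx = 2
After iteration 12: sum_val = 90, idx = 1
After iteration 13: sum_val = 91, idx = 0
Loop ends.

Final answer: 91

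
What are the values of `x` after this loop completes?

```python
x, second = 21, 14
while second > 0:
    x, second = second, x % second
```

Let's trace through this code step by step.

Initialize: x = 21
Initialize: second = 14
Entering loop: while second > 0:
After iteration 1: x = 14, second = 7
After iteration 2: x = 7, second = 0
Loop ends.

Final answer: 7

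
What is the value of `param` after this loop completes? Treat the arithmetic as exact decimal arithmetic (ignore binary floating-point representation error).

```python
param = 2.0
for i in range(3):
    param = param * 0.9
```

Let's trace through this code step by step.

Initialize: param = 2.0
Entering loop: for i in range(3):
After iteration 1: i = 0, param = 1.8
After iteration 2: i = 1, param = 1.62
After iteration 3: i = 2, param = 1.458
Loop ends.

Final answer: 1.458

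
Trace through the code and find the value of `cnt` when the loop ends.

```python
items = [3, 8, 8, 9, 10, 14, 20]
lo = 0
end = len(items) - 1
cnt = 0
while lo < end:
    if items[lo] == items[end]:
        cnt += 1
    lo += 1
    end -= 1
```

Let's trace through this code step by step.

Initialize: items = [3, 8, 8, 9, 10, 14, 20]
Initialize: lo = 0
Initialize: end = 6
Initialize: cnt = 0
Entering loop: while lo < end:
After iteration 1: lo = 1, end = 5, cnt = 0
After iteration 2: lo = 2, end = 4, cnt = 0
After iteration 3: lo = 3, end = 3, cnt = 0
Loop ends.

Final answer: 0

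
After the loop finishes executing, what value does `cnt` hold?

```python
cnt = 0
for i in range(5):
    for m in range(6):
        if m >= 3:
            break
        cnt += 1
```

Let's trace through this code step by step.

Initialize: cnt = 0
Entering loop: for i in range(5):
After iteration 1: i = 0, cnt = 3
After iteration 2: i = 1, cnt = 6
After iteration 3: i = 2, cnt = 9
After iteration 4: i = 3, cnt = 12
After iteration 5: i = 4, cnt = 15
Loop ends.

Final answer: 15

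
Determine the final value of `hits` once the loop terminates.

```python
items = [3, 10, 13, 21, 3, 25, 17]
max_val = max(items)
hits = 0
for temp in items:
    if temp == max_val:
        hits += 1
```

Let's trace through this code step by step.

Initialize: items = [3, 10, 13, 21, 3, 25, 17]
Initialize: max_val = 25
Initialize: hits = 0
Entering loop: for temp in items:
After iteration 1: temp = 3, hits = 0
After iteration 2: temp = 10, hits = 0
After iteration 3: temp = 13, hits = 0
After iteration 4: temp = 21, hits = 0
After iteration 5: temp = 3, hits = 0
After iteration 6: temp = 25, hits = 1
After iteration 7: temp = 17, hits = 1
Loop ends.

Final answer: 1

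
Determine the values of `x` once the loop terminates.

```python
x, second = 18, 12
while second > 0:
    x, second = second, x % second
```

Let's trace through this code step by step.

Initialize: x = 18
Initialize: second = 12
Entering loop: while second > 0:
After iteration 1: x = 12, second = 6
After iteration 2: x = 6, second = 0
Loop ends.

Final answer: 6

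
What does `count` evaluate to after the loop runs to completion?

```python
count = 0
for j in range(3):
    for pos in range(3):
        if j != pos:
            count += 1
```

Let's trace through this code step by step.

Initialize: count = 0
Entering loop: for j in range(3):
After iteration 1: j = 0, count = 2
After iteration 2: j = 1, count = 4
After iteration 3: j = 2, count = 6
Loop ends.

Final answer: 6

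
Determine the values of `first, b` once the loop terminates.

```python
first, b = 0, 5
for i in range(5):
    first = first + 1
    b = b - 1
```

Let's trace through this code step by step.

Initialize: first = 0
Initialize: b = 5
Entering loop: for i in range(5):
After iteration 1: i = 0, first = 1, b = 4
After iteration 2: i = 1, first = 2, b = 3
After iteration 3: i = 2, first = 3, b = 2
After iteration 4: i = 3, first = 4, b = 1
After iteration 5: i = 4, first = 5, b = 0
Loop ends.

Final answer: 5, 0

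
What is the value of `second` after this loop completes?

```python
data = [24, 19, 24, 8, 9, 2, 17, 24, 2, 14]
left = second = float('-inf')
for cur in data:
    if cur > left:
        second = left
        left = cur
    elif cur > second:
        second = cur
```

Let's trace through this code step by step.

Initialize: data = [24, 19, 24, 8, 9, 2, 17, 24, 2, 14]
Initialize: left = -inf
Initialize: second = -inf
Entering loop: for cur in data:
After iteration 1: cur = 24, left = 24, second = -inf
After iteration 2: cur = 19, left = 24, second = 19
After iteration 3: cur = 24, left = 24, second = 24
After iteration 4: cur = 8, left = 24, second = 24
After iteration 5: cur = 9, left = 24, second = 24
After iteration 6: cur = 2, left = 24, second = 24
After iteration 7: cur = 17, left = 24, second = 24
After iteration 8: cur = 24, left = 24, second = 24
After iteration 9: cur = 2, left = 24, second = 24
After iteration 10: cur = 14, left = 24, second = 24
Loop ends.

Final answer: 24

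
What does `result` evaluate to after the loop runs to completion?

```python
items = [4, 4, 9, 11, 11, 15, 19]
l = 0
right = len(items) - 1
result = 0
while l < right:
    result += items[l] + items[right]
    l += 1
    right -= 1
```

Let's trace through this code step by step.

Initialize: items = [4, 4, 9, 11, 11, 15, 19]
Initialize: l = 0
Initialize: right = 6
Initialize: result = 0
Entering loop: while l < right:
After iteration 1: l = 1, right = 5, result = 23
After iteration 2: l = 2, right = 4, result = 42
After iteration 3: l = 3, right = 3, result = 62
Loop ends.

Final answer: 62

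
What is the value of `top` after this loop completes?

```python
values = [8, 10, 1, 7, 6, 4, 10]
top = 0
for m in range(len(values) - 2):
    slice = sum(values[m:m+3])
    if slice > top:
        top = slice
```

Let's trace through this code step by step.

Initialize: values = [8, 10, 1, 7, 6, 4, 10]
Initialize: top = 0
Entering loop: for m in range(len(values) - 2):
After iteration 1: m = 0, top = 19, slice = 19
After iteration 2: m = 1, top = 19, slice = 18
After iteration 3: m = 2, top = 19, slice = 14
After iteration 4: m = 3, top = 19, slice = 17
After iteration 5: m = 4, top = 20, slice = 20
Loop ends.

Final answer: 20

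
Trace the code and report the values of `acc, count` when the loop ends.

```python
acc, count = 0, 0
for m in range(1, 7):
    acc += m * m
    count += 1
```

Let's trace through this code step by step.

Initialize: acc = 0
Initialize: count = 0
Entering loop: for m in range(1, 7):
After iteration 1: m = 1, acc = 1, count = 1
After iteration 2: m = 2, acc = 5, count = 2
After iteration 3: m = 3, acc = 14, count = 3
After iteration 4: m = 4, acc = 30, count = 4
After iteration 5: m = 5, acc = 55, count = 5
After iteration 6: m = 6, acc = 91, count = 6
Loop ends.

Final answer: 91, 6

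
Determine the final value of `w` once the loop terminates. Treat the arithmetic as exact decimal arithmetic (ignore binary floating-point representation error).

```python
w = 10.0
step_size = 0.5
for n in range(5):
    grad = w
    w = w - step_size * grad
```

Let's trace through this code step by step.

Initialize: w = 10.0
Initialize: step_size = 0.5
Entering loop: for n in range(5):
After iteration 1: n = 0, w = 5.0, grad = 10.0
After iteration 2: n = 1, w = 2.5, grad = 5.0
After iteration 3: n = 2, w = 1.25, grad = 2.5
After iteration 4: n = 3, w = 0.625, grad = 1.25
After iteration 5: n = 4, w = 0.3125, grad = 0.625
Loop ends.

Final answer: 0.3125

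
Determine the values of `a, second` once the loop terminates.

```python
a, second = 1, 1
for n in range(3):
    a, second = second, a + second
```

Let's trace through this code step by step.

Initialize: a = 1
Initialize: second = 1
Entering loop: for n in range(3):
After iteration 1: n = 0, a = 1, second = 2
After iteration 2: n = 1, a = 2, second = 3
After iteration 3: n = 2, a = 3, second = 5
Loop ends.

Final answer: 3, 5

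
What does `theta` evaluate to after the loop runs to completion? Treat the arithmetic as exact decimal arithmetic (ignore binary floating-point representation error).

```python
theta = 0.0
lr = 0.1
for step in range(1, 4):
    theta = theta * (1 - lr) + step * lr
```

Let's trace through this code step by step.

Initialize: theta = 0.0
Initialize: lr = 0.1
Entering loop: for step in range(1, 4):
After iteration 1: step = 1, theta = 0.1
After iteration 2: step = 2, theta = 0.29
After iteration 3: step = 3, theta = 0.561
Loop ends.

Final answer: 0.561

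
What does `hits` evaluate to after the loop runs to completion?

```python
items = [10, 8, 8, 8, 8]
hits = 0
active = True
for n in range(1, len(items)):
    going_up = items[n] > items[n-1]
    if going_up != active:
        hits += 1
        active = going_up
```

Let's trace through this code step by step.

Initialize: items = [10, 8, 8, 8, 8]
Initialize: hits = 0
Initialize: active = True
Entering loop: for n in range(1, len(items)):
After iteration 1: n = 1, hits = 1, active = False
After iteration 2: n = 2, hits = 1, active = False
After iteration 3: n = 3, hits = 1, active = False
After iteration 4: n = 4, hits = 1, active = False
Loop ends.

Final answer: 1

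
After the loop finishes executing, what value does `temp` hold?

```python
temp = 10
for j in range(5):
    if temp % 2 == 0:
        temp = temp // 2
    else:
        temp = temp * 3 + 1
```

Let's trace through this code step by step.

Initialize: temp = 10
Entering loop: for j in range(5):
After iteration 1: j = 0, temp = 5
After iteration 2: j = 1, temp = 16
After iteration 3: j = 2, temp = 8
After iteration 4: j = 3, temp = 4
After iteration 5: j = 4, temp = 2
Loop ends.

Final answer: 2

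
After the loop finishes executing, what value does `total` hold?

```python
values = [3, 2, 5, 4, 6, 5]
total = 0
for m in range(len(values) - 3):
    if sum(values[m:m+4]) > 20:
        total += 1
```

Let's trace through this code step by step.

Initialize: values = [3, 2, 5, 4, 6, 5]
Initialize: total = 0
Entering loop: for m in range(len(values) - 3):
After iteration 1: m = 0, total = 0
After iteration 2: m = 1, total = 0
After iteration 3: m = 2, total = 0
Loop ends.

Final answer: 0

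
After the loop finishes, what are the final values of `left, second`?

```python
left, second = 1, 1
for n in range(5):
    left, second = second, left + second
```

Let's trace through this code step by step.

Initialize: left = 1
Initialize: second = 1
Entering loop: for n in range(5):
After iteration 1: n = 0, left = 1, second = 2
After iteration 2: n = 1, left = 2, second = 3
After iteration 3: n = 2, left = 3, second = 5
After iteration 4: n = 3, left = 5, second = 8
After iteration 5: n = 4, left = 8, second = 13
Loop ends.

Final answer: 8, 13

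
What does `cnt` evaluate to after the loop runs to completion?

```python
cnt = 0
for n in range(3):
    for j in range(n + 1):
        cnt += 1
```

Let's trace through this code step by step.

Initialize: cnt = 0
Entering loop: for n in range(3):
After iteration 1: n = 0, cnt = 1, j = 0
After iteration 2: n = 1, cnt = 3, j = 1
After iteration 3: n = 2, cnt = 6, j = 2
Loop ends.

Final answer: 6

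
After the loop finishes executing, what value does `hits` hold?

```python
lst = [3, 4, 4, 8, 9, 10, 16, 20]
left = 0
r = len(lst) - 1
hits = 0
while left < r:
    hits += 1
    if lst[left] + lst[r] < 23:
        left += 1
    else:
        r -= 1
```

Let's trace through this code step by step.

Initialize: lst = [3, 4, 4, 8, 9, 10, 16, 20]
Initialize: left = 0
Initialize: r = 7
Initialize: hits = 0
Entering loop: while left < r:
After iteration 1: left = 0, r = 6, hits = 1
After iteration 2: left = 1, r = 6, hits = 2
After iteration 3: left = 2, r = 6, hits = 3
After iteration 4: left = 3, r = 6, hits = 4
After iteration 5: left = 3, r = 5, hits = 5
After iteration 6: left = 4, r = 5, hits = 6
After iteration 7: left = 5, r = 5, hits = 7
Loop ends.

Final answer: 7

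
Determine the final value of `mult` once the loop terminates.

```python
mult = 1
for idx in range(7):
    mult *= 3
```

Let's trace through this code step by step.

Initialize: mult = 1
Entering loop: for idx in range(7):
After iteration 1: idx = 0, mult = 3
After iteration 2: idx = 1, mult = 9
After iteration 3: idx = 2, mult = 27
After iteration 4: idx = 3, mult = 81
After iteration 5: idx = 4, mult = 243
After iteration 6: idx = 5, mult = 729
After iteration 7: idx = 6, mult = 2187
Loop ends.

Final answer: 2187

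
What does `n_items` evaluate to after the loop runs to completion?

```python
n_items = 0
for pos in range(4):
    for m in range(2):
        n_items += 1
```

Let's trace through this code step by step.

Initialize: n_items = 0
Entering loop: for pos in range(4):
After iteration 1: pos = 0, n_items = 2
After iteration 2: pos = 1, n_items = 4
After iteration 3: pos = 2, n_items = 6
After iteration 4: pos = 3, n_items = 8
Loop ends.

Final answer: 8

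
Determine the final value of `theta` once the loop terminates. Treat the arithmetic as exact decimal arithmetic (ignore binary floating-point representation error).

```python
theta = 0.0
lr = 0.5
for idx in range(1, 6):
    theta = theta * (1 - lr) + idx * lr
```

Let's trace through this code step by step.

Initialize: theta = 0.0
Initialize: lr = 0.5
Entering loop: for idx in range(1, 6):
After iteration 1: idx = 1, theta = 0.5
After iteration 2: idx = 2, theta = 1.25
After iteration 3: idx = 3, theta = 2.125
After iteration 4: idx = 4, theta = 3.0625
After iteration 5: idx = 5, theta = 4.03125
Loop ends.

Final answer: 4.03125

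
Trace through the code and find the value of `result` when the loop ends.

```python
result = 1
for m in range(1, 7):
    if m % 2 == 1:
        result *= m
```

Let's trace through this code step by step.

Initialize: result = 1
Entering loop: for m in range(1, 7):
After iteration 1: m = 1, result = 1
After iteration 2: m = 2, result = 1
After iteration 3: m = 3, result = 3
After iteration 4: m = 4, result = 3
After iteration 5: m = 5, result = 15
After iteration 6: m = 6, result = 15
Loop ends.

Final answer: 15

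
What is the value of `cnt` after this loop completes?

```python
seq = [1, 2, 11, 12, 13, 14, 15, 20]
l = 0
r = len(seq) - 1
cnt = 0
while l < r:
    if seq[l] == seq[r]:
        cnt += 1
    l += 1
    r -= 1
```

Let's trace through this code step by step.

Initialize: seq = [1, 2, 11, 12, 13, 14, 15, 20]
Initialize: l = 0
Initialize: r = 7
Initialize: cnt = 0
Entering loop: while l < r:
After iteration 1: l = 1, r = 6, cnt = 0
After iteration 2: l = 2, r = 5, cnt = 0
After iteration 3: l = 3, r = 4, cnt = 0
After iteration 4: l = 4, r = 3, cnt = 0
Loop ends.

Final answer: 0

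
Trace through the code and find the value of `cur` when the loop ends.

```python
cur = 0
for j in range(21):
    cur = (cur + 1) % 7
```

Let's trace through this code step by step.

Initialize: cur = 0
Entering loop: for j in range(21):
After iteration 1: j = 0, cur = 1
After iteration 2: j = 1, cur = 2
After iteration 3: j = 2, cur = 3
After iteration 4: j = 3, cur = 4
After iteration 5: j = 4, cur = 5
After iteration 6: j = 5, cur = 6
After iteration 7: j = 6, cur = 0
After iteration 8: j = 7, cur = 1
After iteration 9: j = 8, cur = 2
After iteration 10: j = 9, cur = 3
After iteration 11: j = 10, cur = 4
After iteration 12: j = 11, cur = 5
After iteration 13: j = 12, cur = 6
After iteration 14: j = 13, cur = 0
After iteration 15: j = 14, cur = 1
After iteration 16: j = 15, cur = 2
After iteration 17: j = 16, cur = 3
After iteration 18: j = 17, cur = 4
After iteration 19: j = 18, cur = 5
After iteration 20: j = 19, cur = 6
After iteration 21: j = 20, cur = 0
Loop ends.

Final answer: 0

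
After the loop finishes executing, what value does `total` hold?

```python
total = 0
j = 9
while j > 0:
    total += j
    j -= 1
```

Let's trace through this code step by step.

Initialize: total = 0
Initialize: j = 9
Entering loop: while j > 0:
After iteration 1: total = 9, j = 8
After iteration 2: total = 17, j = 7
After iteration 3: total = 24, j = 6
After iteration 4: total = 30, j = 5
After iteration 5: total = 35, j = 4
After iteration 6: total = 39, j = 3
After iteration 7: total = 42, j = 2
After iteration 8: total = 44, j = 1
After iteration 9: total = 45, j = 0
Loop ends.

Final answer: 45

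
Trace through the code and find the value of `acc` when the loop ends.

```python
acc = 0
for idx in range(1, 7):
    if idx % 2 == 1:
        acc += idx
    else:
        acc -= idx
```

Let's trace through this code step by step.

Initialize: acc = 0
Entering loop: for idx in range(1, 7):
After iteration 1: idx = 1, acc = 1
After iteration 2: idx = 2, acc = -1
After iteration 3: idx = 3, acc = 2
After iteration 4: idx = 4, acc = -2
After iteration 5: idx = 5, acc = 3
After iteration 6: idx = 6, acc = -3
Loop ends.

Final answer: -3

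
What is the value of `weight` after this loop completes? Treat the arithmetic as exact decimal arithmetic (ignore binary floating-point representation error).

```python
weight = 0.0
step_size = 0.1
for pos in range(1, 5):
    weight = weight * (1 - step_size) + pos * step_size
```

Let's trace through this code step by step.

Initialize: weight = 0.0
Initialize: step_size = 0.1
Entering loop: for pos in range(1, 5):
After iteration 1: pos = 1, weight = 0.1
After iteration 2: pos = 2, weight = 0.29
After iteration 3: pos = 3, weight = 0.561
After iteration 4: pos = 4, weight = 0.9049
Loop ends.

Final answer: 0.9049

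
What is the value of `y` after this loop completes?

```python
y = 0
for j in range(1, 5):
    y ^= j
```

Let's trace through this code step by step.

Initialize: y = 0
Entering loop: for j in range(1, 5):
After iteration 1: j = 1, y = 1
After iteration 2: j = 2, y = 3
After iteration 3: j = 3, y = 0
After iteration 4: j = 4, y = 4
Loop ends.

Final answer: 4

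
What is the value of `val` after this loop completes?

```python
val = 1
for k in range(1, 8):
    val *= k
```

Let's trace through this code step by step.

Initialize: val = 1
Entering loop: for k in range(1, 8):
After iteration 1: k = 1, val = 1
After iteration 2: k = 2, val = 2
After iteration 3: k = 3, val = 6
After iteration 4: k = 4, val = 24
After iteration 5: k = 5, val = 120
After iteration 6: k = 6, val = 720
After iteration 7: k = 7, val = 5040
Loop ends.

Final answer: 5040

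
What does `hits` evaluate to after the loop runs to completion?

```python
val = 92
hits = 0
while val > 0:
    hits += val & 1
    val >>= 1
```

Let's trace through this code step by step.

Initialize: val = 92
Initialize: hits = 0
Entering loop: while val > 0:
After iteration 1: val = 46, hits = 0
After iteration 2: val = 23, hits = 0
After iteration 3: val = 11, hits = 1
After iteration 4: val = 5, hits = 2
After iteration 5: val = 2, hits = 3
After iteration 6: val = 1, hits = 3
After iteration 7: val = 0, hits = 4
Loop ends.

Final answer: 4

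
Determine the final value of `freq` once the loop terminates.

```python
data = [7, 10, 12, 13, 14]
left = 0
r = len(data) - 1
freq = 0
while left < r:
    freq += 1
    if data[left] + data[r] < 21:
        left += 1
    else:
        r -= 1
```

Let's trace through this code step by step.

Initialize: data = [7, 10, 12, 13, 14]
Initialize: left = 0
Initialize: r = 4
Initialize: freq = 0
Entering loop: while left < r:
After iteration 1: left = 0, r = 3, freq = 1
After iteration 2: left = 1, r = 3, freq = 2
After iteration 3: left = 1, r = 2, freq = 3
After iteration 4: left = 1, r = 1, freq = 4
Loop ends.

Final answer: 4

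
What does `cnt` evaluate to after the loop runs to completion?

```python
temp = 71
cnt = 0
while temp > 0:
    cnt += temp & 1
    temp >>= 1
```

Let's trace through this code step by step.

Initialize: temp = 71
Initialize: cnt = 0
Entering loop: while temp > 0:
After iteration 1: temp = 35, cnt = 1
After iteration 2: temp = 17, cnt = 2
After iteration 3: temp = 8, cnt = 3
After iteration 4: temp = 4, cnt = 3
After iteration 5: temp = 2, cnt = 3
After iteration 6: temp = 1, cnt = 3
After iteration 7: temp = 0, cnt = 4
Loop ends.

Final answer: 4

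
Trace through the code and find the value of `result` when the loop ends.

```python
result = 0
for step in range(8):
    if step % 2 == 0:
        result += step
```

Let's trace through this code step by step.

Initialize: result = 0
Entering loop: for step in range(8):
After iteration 1: step = 0, result = 0
After iteration 2: step = 1, result = 0
After iteration 3: step = 2, result = 2
After iteration 4: step = 3, result = 2
After iteration 5: step = 4, result = 6
After iteration 6: step = 5, result = 6
After iteration 7: step = 6, result = 12
After iteration 8: step = 7, result = 12
Loop ends.

Final answer: 12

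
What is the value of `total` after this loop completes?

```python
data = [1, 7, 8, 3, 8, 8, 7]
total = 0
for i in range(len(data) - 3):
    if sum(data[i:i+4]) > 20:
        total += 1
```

Let's trace through this code step by step.

Initialize: data = [1, 7, 8, 3, 8, 8, 7]
Initialize: total = 0
Entering loop: for i in range(len(data) - 3):
After iteration 1: i = 0, total = 0
After iteration 2: i = 1, total = 1
After iteration 3: i = 2, total = 2
After iteration 4: i = 3, total = 3
Loop ends.

Final answer: 3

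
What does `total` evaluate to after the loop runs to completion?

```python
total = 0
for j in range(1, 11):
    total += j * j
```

Let's trace through this code step by step.

Initialize: total = 0
Entering loop: for j in range(1, 11):
After iteration 1: j = 1, total = 1
After iteration 2: j = 2, total = 5
After iteration 3: j = 3, total = 14
After iteration 4: j = 4, total = 30
After iteration 5: j = 5, total = 55
After iteration 6: j = 6, total = 91
After iteration 7: j = 7, total = 140
After iteration 8: j = 8, total = 204
After iteration 9: j = 9, total = 285
After iteration 10: j = 10, total = 385
Loop ends.

Final answer: 385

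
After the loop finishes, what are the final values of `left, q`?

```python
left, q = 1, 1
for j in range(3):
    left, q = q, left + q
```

Let's trace through this code step by step.

Initialize: left = 1
Initialize: q = 1
Entering loop: for j in range(3):
After iteration 1: j = 0, left = 1, q = 2
After iteration 2: j = 1, left = 2, q = 3
After iteration 3: j = 2, left = 3, q = 5
Loop ends.

Final answer: 3, 5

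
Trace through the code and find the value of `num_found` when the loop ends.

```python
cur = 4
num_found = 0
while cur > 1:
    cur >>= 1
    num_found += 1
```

Let's trace through this code step by step.

Initialize: cur = 4
Initialize: num_found = 0
Entering loop: while cur > 1:
After iteration 1: cur = 2, num_found = 1
After iteration 2: cur = 1, num_found = 2
Loop ends.

Final answer: 2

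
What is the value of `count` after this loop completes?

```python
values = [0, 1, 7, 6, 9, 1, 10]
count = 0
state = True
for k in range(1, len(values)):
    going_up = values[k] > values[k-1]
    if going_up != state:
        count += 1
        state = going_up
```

Let's trace through this code step by step.

Initialize: values = [0, 1, 7, 6, 9, 1, 10]
Initialize: count = 0
Initialize: state = True
Entering loop: for k in range(1, len(values)):
After iteration 1: k = 1, count = 0, state = True, going_up = True
After iteration 2: k = 2, count = 0, state = True, going_up = True
After iteration 3: k = 3, count = 1, state = False, going_up = False
After iteration 4: k = 4, count = 2, state = True, going_up = True
After iteration 5: k = 5, count = 3, state = False, going_up = False
After iteration 6: k = 6, count = 4, state = True, going_up = True
Loop ends.

Final answer: 4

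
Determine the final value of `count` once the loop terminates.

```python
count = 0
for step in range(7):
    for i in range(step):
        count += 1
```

Let's trace through this code step by step.

Initialize: count = 0
Entering loop: for step in range(7):
After iteration 1: step = 0, count = 0
After iteration 2: step = 1, count = 1, i = 0
After iteration 3: step = 2, count = 3, i = 1
After iteration 4: step = 3, count = 6, i = 2
After iteration 5: step = 4, count = 10, i = 3
After iteration 6: step = 5, count = 15, i = 4
After iteration 7: step = 6, count = 21, i = 5
Loop ends.

Final answer: 21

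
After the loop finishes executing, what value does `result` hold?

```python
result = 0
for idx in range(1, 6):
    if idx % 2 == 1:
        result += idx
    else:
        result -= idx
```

Let's trace through this code step by step.

Initialize: result = 0
Entering loop: for idx in range(1, 6):
After iteration 1: idx = 1, result = 1
After iteration 2: idx = 2, result = -1
After iteration 3: idx = 3, result = 2
After iteration 4: idx = 4, result = -2
After iteration 5: idx = 5, result = 3
Loop ends.

Final answer: 3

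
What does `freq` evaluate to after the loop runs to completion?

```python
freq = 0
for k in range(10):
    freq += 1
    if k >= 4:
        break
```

Let's trace through this code step by step.

Initialize: freq = 0
Entering loop: for k in range(10):
After iteration 1: k = 0, freq = 1
After iteration 2: k = 1, freq = 2
After iteration 3: k = 2, freq = 3
After iteration 4: k = 3, freq = 4
After iteration 5: k = 4, freq = 5
Loop ends.

Final answer: 5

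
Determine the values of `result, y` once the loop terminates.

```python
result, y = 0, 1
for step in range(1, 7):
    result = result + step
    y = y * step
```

Let's trace through this code step by step.

Initialize: result = 0
Initialize: y = 1
Entering loop: for step in range(1, 7):
After iteration 1: step = 1, result = 1, y = 1
After iteration 2: step = 2, result = 3, y = 2
After iteration 3: step = 3, result = 6, y = 6
After iteration 4: step = 4, result = 10, y = 24
After iteration 5: step = 5, result = 15, y = 120
After iteration 6: step = 6, result = 21, y = 720
Loop ends.

Final answer: 21, 720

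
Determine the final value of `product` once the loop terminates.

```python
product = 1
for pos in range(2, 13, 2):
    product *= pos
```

Let's trace through this code step by step.

Initialize: product = 1
Entering loop: for pos in range(2, 13, 2):
After iteration 1: pos = 2, product = 2
After iteration 2: pos = 4, product = 8
After iteration 3: pos = 6, product = 48
After iteration 4: pos = 8, product = 384
After iteration 5: pos = 10, product = 3840
After iteration 6: pos = 12, product = 46080
Loop ends.

Final answer: 46080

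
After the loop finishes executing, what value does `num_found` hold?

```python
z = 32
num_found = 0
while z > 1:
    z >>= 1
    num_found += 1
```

Let's trace through this code step by step.

Initialize: z = 32
Initialize: num_found = 0
Entering loop: while z > 1:
After iteration 1: z = 16, num_found = 1
After iteration 2: z = 8, num_found = 2
After iteration 3: z = 4, num_found = 3
After iteration 4: z = 2, num_found = 4
After iteration 5: z = 1, num_found = 5
Loop ends.

Final answer: 5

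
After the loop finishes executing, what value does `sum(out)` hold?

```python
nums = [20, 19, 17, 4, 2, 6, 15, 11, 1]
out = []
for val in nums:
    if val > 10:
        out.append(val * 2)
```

Let's trace through this code step by step.

Initialize: nums = [20, 19, 17, 4, 2, 6, 15, 11, 1]
Initialize: out = []
Entering loop: for val in nums:
After iteration 1: val = 20, out = [40]
After iteration 2: val = 19, out = [40, 38]
After iteration 3: val = 17, out = [40, 38, 34]
After iteration 4: val = 4, out = [40, 38, 34]
After iteration 5: val = 2, out = [40, 38, 34]
After iteration 6: val = 6, out = [40, 38, 34]
After iteration 7: val = 15, out = [40, 38, 34, 30]
After iteration 8: val = 11, out = [40, 38, 34, 30, 22]
After iteration 9: val = 1, out = [40, 38, 34, 30, 22]
Loop ends.
sum(out) = 164

Final answer: 164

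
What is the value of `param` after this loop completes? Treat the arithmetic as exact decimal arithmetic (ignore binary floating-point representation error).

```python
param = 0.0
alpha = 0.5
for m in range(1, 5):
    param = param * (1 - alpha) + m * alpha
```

Let's trace through this code step by step.

Initialize: param = 0.0
Initialize: alpha = 0.5
Entering loop: for m in range(1, 5):
After iteration 1: m = 1, param = 0.5
After iteration 2: m = 2, param = 1.25
After iteration 3: m = 3, param = 2.125
After iteration 4: m = 4, param = 3.0625
Loop ends.

Final answer: 3.0625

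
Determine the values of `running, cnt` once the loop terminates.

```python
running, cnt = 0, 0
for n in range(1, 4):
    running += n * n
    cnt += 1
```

Let's trace through this code step by step.

Initialize: running = 0
Initialize: cnt = 0
Entering loop: for n in range(1, 4):
After iteration 1: n = 1, running = 1, cnt = 1
After iteration 2: n = 2, running = 5, cnt = 2
After iteration 3: n = 3, running = 14, cnt = 3
Loop ends.

Final answer: 14, 3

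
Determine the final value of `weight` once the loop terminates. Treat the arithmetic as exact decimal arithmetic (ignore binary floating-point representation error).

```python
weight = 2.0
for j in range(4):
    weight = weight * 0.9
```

Let's trace through this code step by step.

Initialize: weight = 2.0
Entering loop: for j in range(4):
After iteration 1: j = 0, weight = 1.8
After iteration 2: j = 1, weight = 1.62
After iteration 3: j = 2, weight = 1.458
After iteration 4: j = 3, weight = 1.3122
Loop ends.

Final answer: 1.3122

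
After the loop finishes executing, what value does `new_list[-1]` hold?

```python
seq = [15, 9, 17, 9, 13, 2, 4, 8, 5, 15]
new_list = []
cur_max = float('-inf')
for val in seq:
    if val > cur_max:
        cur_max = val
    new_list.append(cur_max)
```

Let's trace through this code step by step.

Initialize: seq = [15, 9, 17, 9, 13, 2, 4, 8, 5, 15]
Initialize: new_list = []
Initialize: cur_max = -inf
Entering loop: for val in seq:
After iteration 1: val = 15, new_list = [15], cur_max = 15
After iteration 2: val = 9, new_list = [15, 15], cur_max = 15
After iteration 3: val = 17, new_list = [15, 15, 17], cur_max = 17
After iteration 4: val = 9, new_list = [15, 15, 17, 17], cur_max = 17
After iteration 5: val = 13, new_list = [15, 15, 17, 17, 17], cur_max = 17
After iteration 6: val = 2, new_list = [15, 15, 17, 17, 17, 17], cur_max = 17
After iteration 7: val = 4, new_list = [15, 15, 17, 17, 17, 17, 17], cur_max = 17
After iteration 8: val = 8, new_list = [15, 15, 17, 17, 17, 17, 17, 17], cur_max = 17
After iteration 9: val = 5, new_list = [15, 15, 17, 17, 17, 17, 17, 17, 17], cur_max = 17
After iteration 10: val = 15, new_list = [15, 15, 17, 17, 17, 17, 17, 17, 17, 17], cur_max = 17
Loop ends.
new_list[-1] = 17

Final answer: 17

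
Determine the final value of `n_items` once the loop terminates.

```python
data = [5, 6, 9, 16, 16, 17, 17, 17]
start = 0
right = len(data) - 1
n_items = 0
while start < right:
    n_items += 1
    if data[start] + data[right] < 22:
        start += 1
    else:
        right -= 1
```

Let's trace through this code step by step.

Initialize: data = [5, 6, 9, 16, 16, 17, 17, 17]
Initialize: start = 0
Initialize: right = 7
Initialize: n_items = 0
Entering loop: while start < right:
After iteration 1: start = 0, right = 6, n_items = 1
After iteration 2: start = 0, right = 5, n_items = 2
After iteration 3: start = 0, right = 4, n_items = 3
After iteration 4: start = 1, right = 4, n_items = 4
After iteration 5: start = 1, right = 3, n_items = 5
After iteration 6: start = 1, right = 2, n_items = 6
After iteration 7: start = 2, right = 2, n_items = 7
Loop ends.

Final answer: 7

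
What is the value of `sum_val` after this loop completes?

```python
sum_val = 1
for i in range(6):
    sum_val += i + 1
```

Let's trace through this code step by step.

Initialize: sum_val = 1
Entering loop: for i in range(6):
After iteration 1: i = 0, sum_val = 2
After iteration 2: i = 1, sum_val = 4
After iteration 3: i = 2, sum_val = 7
After iteration 4: i = 3, sum_val = 11
After iteration 5: i = 4, sum_val = 16
After iteration 6: i = 5, sum_val = 22
Loop ends.

Final answer: 22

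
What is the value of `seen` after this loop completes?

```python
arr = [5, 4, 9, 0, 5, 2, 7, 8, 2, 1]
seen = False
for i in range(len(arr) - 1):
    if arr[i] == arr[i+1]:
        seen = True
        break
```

Let's trace through this code step by step.

Initialize: arr = [5, 4, 9, 0, 5, 2, 7, 8, 2, 1]
Initialize: seen = False
Entering loop: for i in range(len(arr) - 1):
After iteration 1: i = 0, seen = False
After iteration 2: i = 1, seen = False
After iteration 3: i = 2, seen = False
After iteration 4: i = 3, seen = False
After iteration 5: i = 4, seen = False
After iteration 6: i = 5, seen = False
After iteration 7: i = 6, seen = False
After iteration 8: i = 7, seen = False
After iteration 9: i = 8, seen = False
Loop ends.

Final answer: False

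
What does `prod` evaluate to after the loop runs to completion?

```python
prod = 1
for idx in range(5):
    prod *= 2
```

Let's trace through this code step by step.

Initialize: prod = 1
Entering loop: for idx in range(5):
After iteration 1: idx = 0, prod = 2
After iteration 2: idx = 1, prod = 4
After iteration 3: idx = 2, prod = 8
After iteration 4: idx = 3, prod = 16
After iteration 5: idx = 4, prod = 32
Loop ends.

Final answer: 32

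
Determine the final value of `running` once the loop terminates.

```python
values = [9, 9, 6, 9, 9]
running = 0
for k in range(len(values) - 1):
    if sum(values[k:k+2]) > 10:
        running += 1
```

Let's trace through this code step by step.

Initialize: values = [9, 9, 6, 9, 9]
Initialize: running = 0
Entering loop: for k in range(len(values) - 1):
After iteration 1: k = 0, running = 1
After iteration 2: k = 1, running = 2
After iteration 3: k = 2, running = 3
After iteration 4: k = 3, running = 4
Loop ends.

Final answer: 4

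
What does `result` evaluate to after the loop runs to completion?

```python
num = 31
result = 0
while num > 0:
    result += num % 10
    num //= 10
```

Let's trace through this code step by step.

Initialize: num = 31
Initialize: result = 0
Entering loop: while num > 0:
After iteration 1: num = 3, result = 1
After iteration 2: num = 0, result = 4
Loop ends.

Final answer: 4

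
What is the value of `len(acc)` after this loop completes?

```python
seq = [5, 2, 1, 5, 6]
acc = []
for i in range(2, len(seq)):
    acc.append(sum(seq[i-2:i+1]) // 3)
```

Let's trace through this code step by step.

Initialize: seq = [5, 2, 1, 5, 6]
Initialize: acc = []
Entering loop: for i in range(2, len(seq)):
After iteration 1: i = 2, acc = [2]
After iteration 2: i = 3, acc = [2, 2]
After iteration 3: i = 4, acc = [2, 2, 4]
Loop ends.
len(acc) = 3

Final answer: 3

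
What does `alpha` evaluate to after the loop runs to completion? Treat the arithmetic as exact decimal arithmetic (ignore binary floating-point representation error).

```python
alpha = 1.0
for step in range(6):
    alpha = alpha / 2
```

Let's trace through this code step by step.

Initialize: alpha = 1.0
Entering loop: for step in range(6):
After iteration 1: step = 0, alpha = 0.5
After iteration 2: step = 1, alpha = 0.25
After iteration 3: step = 2, alpha = 0.125
After iteration 4: step = 3, alpha = 0.0625
After iteration 5: step = 4, alpha = 0.03125
After iteration 6: step = 5, alpha = 0.015625
Loop ends.

Final answer: 0.015625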